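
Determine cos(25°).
cos(25°) = 0.9063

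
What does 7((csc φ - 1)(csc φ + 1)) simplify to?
7((csc φ - 1)(csc φ + 1)) = 7(cot²φ) (using Diff. of squares)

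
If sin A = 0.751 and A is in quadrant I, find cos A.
cos A = 0.6603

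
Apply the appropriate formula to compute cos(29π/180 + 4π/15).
cos(29π/180 + 4π/15) = cos 29π/180 cos 4π/15 - sin 29π/180 sin 4π/15 = 0.225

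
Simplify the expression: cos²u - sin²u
cos²u - sin²u = cos(2u) (using Double angle)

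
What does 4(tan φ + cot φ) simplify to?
4(tan φ + cot φ) = 4(sec φ csc φ) (using Quotient identities)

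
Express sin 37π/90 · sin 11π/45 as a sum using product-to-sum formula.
sin 37π/90 sin 11π/45 = (1/2)[cos(37π/90-11π/45) - cos(37π/90+11π/45)]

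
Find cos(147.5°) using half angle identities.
cos(147.5°) = -√((1 + cos 295°)/2) = -0.8434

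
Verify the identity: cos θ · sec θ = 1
LHS = cos θ · (1/cos θ) = 1 = RHS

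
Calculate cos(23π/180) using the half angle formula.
cos(23π/180) = √((1 + cos 23π/90)/2) = 0.9205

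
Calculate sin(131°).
sin(131°) = 0.7547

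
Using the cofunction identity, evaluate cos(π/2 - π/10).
cos(π/2 - π/10) = sin(π/10) = 0.309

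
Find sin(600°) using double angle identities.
sin(600°) = 2 sin 300° cos 300° = -√3/2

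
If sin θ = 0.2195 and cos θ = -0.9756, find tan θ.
tan θ = sin θ / cos θ = -0.225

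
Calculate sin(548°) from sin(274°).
sin(548°) = 2 sin 274° cos 274° = -0.1392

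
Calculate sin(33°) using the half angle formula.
sin(33°) = √((1 - cos 66°)/2) = 0.5446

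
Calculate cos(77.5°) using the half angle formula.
cos(77.5°) = √((1 + cos 155°)/2) = 0.2164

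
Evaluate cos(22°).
cos(22°) = 0.9272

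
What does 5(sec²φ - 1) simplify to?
5(sec²φ - 1) = 5(tan²φ) (using Pythagorean identity)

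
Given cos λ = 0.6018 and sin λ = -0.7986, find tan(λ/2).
tan(λ/2) = sin λ / (1 + cos λ) = -0.4986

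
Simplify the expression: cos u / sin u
cos u / sin u = cot u (using Quotient identity)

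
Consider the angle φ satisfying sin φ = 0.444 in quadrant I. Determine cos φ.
cos φ = √(1 - sin²φ) = 0.896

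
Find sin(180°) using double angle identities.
sin(180°) = 2 sin 90° cos 90° = 0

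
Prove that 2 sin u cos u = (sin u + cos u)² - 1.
RHS = sin²u + 2 sin u cos u + cos²u - 1 = (sin²u + cos²u) + 2 sin u cos u - 1 = 1 + 2 sin u cos u - 1 = 2 sin u cos u = LHS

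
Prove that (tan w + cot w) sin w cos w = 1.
LHS = (sin w/cos w + cos w/sin w) sin w cos w = ((sin²w + cos²w)/(sin w cos w)) · sin w cos w = sin²w + cos²w = 1 = RHS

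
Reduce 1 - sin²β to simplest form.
1 - sin²β = cos²β (using Pythagorean identity)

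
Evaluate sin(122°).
sin(122°) = 0.848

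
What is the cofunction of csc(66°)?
csc(66°) = sec(90° - 66°) = sec(24°)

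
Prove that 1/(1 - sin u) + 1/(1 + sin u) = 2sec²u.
LHS = [(1 + sin u) + (1 - sin u)] / [(1 - sin u)(1 + sin u)] = 2/(1 - sin²u) = 2/cos²u = 2sec²u = RHS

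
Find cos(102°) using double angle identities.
cos(102°) = cos²51° - sin²51° = -0.2079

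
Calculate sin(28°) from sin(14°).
sin(28°) = 2 sin 14° cos 14° = 0.4695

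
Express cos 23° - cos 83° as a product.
cos 23° - cos 83° = -2 sin(53°) sin(-30°)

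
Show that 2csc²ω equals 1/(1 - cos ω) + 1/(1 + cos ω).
RHS = [(1 + cos ω) + (1 - cos ω)] / [(1 - cos ω)(1 + cos ω)] = 2/(1 - cos²ω) = 2/sin²ω = 2csc²ω = LHS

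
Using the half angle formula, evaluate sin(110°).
sin(110°) = √((1 - cos 220°)/2) = 0.9397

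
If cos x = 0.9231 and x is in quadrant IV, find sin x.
sin x = -0.3846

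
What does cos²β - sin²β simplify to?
cos²β - sin²β = cos(2β) (using Double angle)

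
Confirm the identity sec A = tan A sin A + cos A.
RHS = sin²A/cos A + cos A = (sin²A + cos²A)/cos A = 1/cos A = sec A = LHS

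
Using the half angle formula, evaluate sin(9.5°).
sin(9.5°) = √((1 - cos 19°)/2) = 0.165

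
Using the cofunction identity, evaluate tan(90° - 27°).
tan(90° - 27°) = cot(27°) = 1.963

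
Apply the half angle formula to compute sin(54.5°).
sin(54.5°) = √((1 - cos 109°)/2) = 0.8141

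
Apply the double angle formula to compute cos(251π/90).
cos(251π/90) = cos²251π/180 - sin²251π/180 = -0.788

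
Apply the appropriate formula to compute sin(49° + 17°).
sin(49° + 17°) = sin 49° cos 17° + cos 49° sin 17° = 0.9135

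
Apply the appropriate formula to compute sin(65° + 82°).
sin(65° + 82°) = sin 65° cos 82° + cos 65° sin 82° = 0.5446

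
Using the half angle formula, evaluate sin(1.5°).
sin(1.5°) = √((1 - cos 3°)/2) = 0.02618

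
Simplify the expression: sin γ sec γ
sin γ sec γ = tan γ (using Reciprocal + quotient)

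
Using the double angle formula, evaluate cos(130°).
cos(130°) = cos²65° - sin²65° = -0.6428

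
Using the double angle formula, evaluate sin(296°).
sin(296°) = 2 sin 148° cos 148° = -0.8988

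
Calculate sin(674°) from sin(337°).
sin(674°) = 2 sin 337° cos 337° = -0.7193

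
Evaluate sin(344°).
sin(344°) = -0.2756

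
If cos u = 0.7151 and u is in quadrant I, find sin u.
sin u = 0.699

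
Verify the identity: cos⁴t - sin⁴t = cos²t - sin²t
LHS = (cos²t - sin²t)(cos²t + sin²t) = (cos²t - sin²t) · 1 = cos²t - sin²t = RHS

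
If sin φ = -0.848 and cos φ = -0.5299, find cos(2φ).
cos(2φ) = cos²φ - sin²φ = -0.4383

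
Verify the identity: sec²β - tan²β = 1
LHS = 1/cos²β - sin²β/cos²β = (1 - sin²β)/cos²β = cos²β/cos²β = 1 = RHS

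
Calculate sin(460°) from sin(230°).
sin(460°) = 2 sin 230° cos 230° = 0.9848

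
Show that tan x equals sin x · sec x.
RHS = sin x · (1/cos x) = sin x/cos x = tan x = LHS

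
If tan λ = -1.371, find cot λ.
cot λ = 1/tan λ = -0.7294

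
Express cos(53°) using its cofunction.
cos(53°) = sin(90° - 53°) = sin(37°)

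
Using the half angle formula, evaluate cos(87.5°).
cos(87.5°) = √((1 + cos 175°)/2) = 0.04362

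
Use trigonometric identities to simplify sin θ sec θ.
sin θ sec θ = tan θ (using Reciprocal + quotient)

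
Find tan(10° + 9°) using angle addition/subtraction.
tan(10° + 9°) = (tan 10° + tan 9°)/(1 - tan 10° tan 9°) = 0.3443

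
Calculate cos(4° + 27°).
cos(4° + 27°) = cos 4° cos 27° - sin 4° sin 27° = 0.8572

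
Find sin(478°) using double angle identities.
sin(478°) = 2 sin 239° cos 239° = 0.8829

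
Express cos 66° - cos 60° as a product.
cos 66° - cos 60° = -2 sin(63°) sin(3°)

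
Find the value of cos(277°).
cos(277°) = 0.1219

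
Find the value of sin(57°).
sin(57°) = 0.8387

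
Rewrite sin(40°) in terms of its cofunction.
sin(40°) = cos(90° - 40°) = cos(50°)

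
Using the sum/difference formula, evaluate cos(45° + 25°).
cos(45° + 25°) = cos 45° cos 25° - sin 45° sin 25° = 0.342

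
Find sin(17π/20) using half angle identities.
sin(17π/20) = √((1 - cos 17π/10)/2) = 0.454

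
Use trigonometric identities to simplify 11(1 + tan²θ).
11(1 + tan²θ) = 11(sec²θ) (using Pythagorean identity)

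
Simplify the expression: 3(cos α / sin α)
3(cos α / sin α) = 3(cot α) (using Quotient identity)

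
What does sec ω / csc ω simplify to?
sec ω / csc ω = tan ω (using Reciprocal identities)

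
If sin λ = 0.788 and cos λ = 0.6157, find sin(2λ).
sin(2λ) = 2 sin λ cos λ = 0.9703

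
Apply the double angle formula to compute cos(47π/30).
cos(47π/30) = 2cos²47π/60 - 1 = 0.2079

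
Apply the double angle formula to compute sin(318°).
sin(318°) = 2 sin 159° cos 159° = -0.6691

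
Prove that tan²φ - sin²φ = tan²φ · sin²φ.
LHS = sin²φ/cos²φ - sin²φ = sin²φ(1/cos²φ - 1) = sin²φ · (1 - cos²φ)/cos²φ = sin²φ · sin²φ/cos²φ = sin²φ · tan²φ = RHS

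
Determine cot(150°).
cot(150°) = -√3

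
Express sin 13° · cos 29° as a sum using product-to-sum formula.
sin 13° cos 29° = (1/2)[sin(13°+29°) + sin(13°-29°)]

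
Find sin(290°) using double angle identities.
sin(290°) = 2 sin 145° cos 145° = -0.9397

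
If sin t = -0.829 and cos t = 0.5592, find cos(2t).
cos(2t) = cos²t - sin²t = -0.3745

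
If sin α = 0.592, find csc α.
csc α = 1/sin α = 1.689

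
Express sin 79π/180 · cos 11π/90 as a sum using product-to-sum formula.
sin 79π/180 cos 11π/90 = (1/2)[sin(79π/180+11π/90) + sin(79π/180-11π/90)]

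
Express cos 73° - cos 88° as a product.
cos 73° - cos 88° = -2 sin(80.5°) sin(-7.5°)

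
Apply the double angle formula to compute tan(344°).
tan(344°) = 2 tan 172° / (1 - tan²172°) = -0.2867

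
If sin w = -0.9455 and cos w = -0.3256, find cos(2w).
cos(2w) = cos²w - sin²w = -0.788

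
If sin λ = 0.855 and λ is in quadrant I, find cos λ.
cos λ = 0.5186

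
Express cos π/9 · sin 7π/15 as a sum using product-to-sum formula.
cos π/9 sin 7π/15 = (1/2)[sin(π/9+7π/15) - sin(π/9-7π/15)]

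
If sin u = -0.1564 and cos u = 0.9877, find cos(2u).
cos(2u) = cos²u - sin²u = 0.9511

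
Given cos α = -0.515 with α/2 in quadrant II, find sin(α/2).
sin(α/2) = ±√((1 - cos α)/2); positive since α/2 ∈ QII, so sin(α/2) = 0.8703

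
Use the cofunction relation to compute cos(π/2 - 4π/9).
cos(π/2 - 4π/9) = sin(4π/9) = 0.9848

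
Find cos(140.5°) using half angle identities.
cos(140.5°) = -√((1 + cos 281°)/2) = -0.7716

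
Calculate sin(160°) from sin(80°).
sin(160°) = 2 sin 80° cos 80° = 0.342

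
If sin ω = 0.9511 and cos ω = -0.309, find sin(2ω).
sin(2ω) = 2 sin ω cos ω = -0.5878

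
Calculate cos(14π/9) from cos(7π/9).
cos(14π/9) = cos²7π/9 - sin²7π/9 = 0.1736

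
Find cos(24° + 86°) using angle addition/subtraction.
cos(24° + 86°) = cos 24° cos 86° - sin 24° sin 86° = -0.342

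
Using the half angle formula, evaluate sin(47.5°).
sin(47.5°) = √((1 - cos 95°)/2) = 0.7373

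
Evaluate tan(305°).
tan(305°) = -1.428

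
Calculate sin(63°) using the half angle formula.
sin(63°) = √((1 - cos 126°)/2) = 0.891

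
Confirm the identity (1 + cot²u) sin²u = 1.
LHS = csc²u · sin²u = (1/sin²u) · sin²u = 1 = RHS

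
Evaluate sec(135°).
sec(135°) = -√2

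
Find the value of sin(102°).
sin(102°) = 0.9781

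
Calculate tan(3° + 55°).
tan(3° + 55°) = (tan 3° + tan 55°)/(1 - tan 3° tan 55°) = 1.6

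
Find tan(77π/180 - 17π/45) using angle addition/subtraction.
tan(77π/180 - 17π/45) = (tan 77π/180 - tan 17π/45)/(1 + tan 77π/180 tan 17π/45) = 0.1584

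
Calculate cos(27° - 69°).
cos(27° - 69°) = cos 27° cos 69° + sin 27° sin 69° = 0.7431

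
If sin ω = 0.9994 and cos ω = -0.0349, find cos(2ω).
cos(2ω) = cos²ω - sin²ω = -0.9976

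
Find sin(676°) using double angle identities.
sin(676°) = 2 sin 338° cos 338° = -0.6947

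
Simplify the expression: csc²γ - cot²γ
csc²γ - cot²γ = 1 (using Pythagorean identity)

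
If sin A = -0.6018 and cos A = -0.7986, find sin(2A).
sin(2A) = 2 sin A cos A = 0.9612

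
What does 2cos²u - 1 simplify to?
2cos²u - 1 = cos(2u) (using Double angle)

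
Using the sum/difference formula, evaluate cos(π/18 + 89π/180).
cos(π/18 + 89π/180) = cos π/18 cos 89π/180 - sin π/18 sin 89π/180 = -0.1564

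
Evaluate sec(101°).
sec(101°) = -5.241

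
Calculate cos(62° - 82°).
cos(62° - 82°) = cos 62° cos 82° + sin 62° sin 82° = 0.9397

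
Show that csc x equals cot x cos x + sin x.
RHS = cos²x/sin x + sin x = (cos²x + sin²x)/sin x = 1/sin x = csc x = LHS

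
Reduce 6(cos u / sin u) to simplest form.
6(cos u / sin u) = 6(cot u) (using Quotient identity)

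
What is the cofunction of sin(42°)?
sin(42°) = cos(90° - 42°) = cos(48°)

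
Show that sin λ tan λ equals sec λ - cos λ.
RHS = 1/cos λ - cos λ = (1 - cos²λ)/cos λ = sin²λ/cos λ = sin λ · (sin λ/cos λ) = sin λ tan λ = LHS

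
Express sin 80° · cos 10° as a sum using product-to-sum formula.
sin 80° cos 10° = (1/2)[sin(80°+10°) + sin(80°-10°)]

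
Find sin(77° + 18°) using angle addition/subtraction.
sin(77° + 18°) = sin 77° cos 18° + cos 77° sin 18° = 0.9962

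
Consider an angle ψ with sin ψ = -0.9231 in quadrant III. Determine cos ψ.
cos ψ = ±√(1 - sin²ψ) = -0.3846 (negative in QIII)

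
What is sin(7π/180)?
sin(7π/180) = 0.1219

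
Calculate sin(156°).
sin(156°) = 0.4067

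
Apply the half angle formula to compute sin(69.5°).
sin(69.5°) = √((1 - cos 139°)/2) = 0.9367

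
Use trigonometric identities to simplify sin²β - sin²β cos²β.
sin²β - sin²β cos²β = sin⁴β (using Factoring)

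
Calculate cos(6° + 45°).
cos(6° + 45°) = cos 6° cos 45° - sin 6° sin 45° = 0.6293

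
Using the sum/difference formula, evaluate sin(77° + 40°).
sin(77° + 40°) = sin 77° cos 40° + cos 77° sin 40° = 0.891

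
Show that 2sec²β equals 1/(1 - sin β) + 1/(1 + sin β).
RHS = [(1 + sin β) + (1 - sin β)] / [(1 - sin β)(1 + sin β)] = 2/(1 - sin²β) = 2/cos²β = 2sec²β = LHS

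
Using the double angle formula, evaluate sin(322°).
sin(322°) = 2 sin 161° cos 161° = -0.6157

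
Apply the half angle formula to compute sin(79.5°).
sin(79.5°) = √((1 - cos 159°)/2) = 0.9833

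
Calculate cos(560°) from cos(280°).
cos(560°) = cos²280° - sin²280° = -0.9397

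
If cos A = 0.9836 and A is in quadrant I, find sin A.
sin A = 0.1804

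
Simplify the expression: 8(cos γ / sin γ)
8(cos γ / sin γ) = 8(cot γ) (using Quotient identity)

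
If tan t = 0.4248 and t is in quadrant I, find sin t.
sin t = 0.391 (using tan²t + 1 = sec²t)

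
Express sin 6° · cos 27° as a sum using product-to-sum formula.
sin 6° cos 27° = (1/2)[sin(6°+27°) + sin(6°-27°)]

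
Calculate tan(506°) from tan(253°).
tan(506°) = 2 tan 253° / (1 - tan²253°) = -0.6745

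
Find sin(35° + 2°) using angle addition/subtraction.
sin(35° + 2°) = sin 35° cos 2° + cos 35° sin 2° = 0.6018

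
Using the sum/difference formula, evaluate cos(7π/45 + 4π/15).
cos(7π/45 + 4π/15) = cos 7π/45 cos 4π/15 - sin 7π/45 sin 4π/15 = 0.2419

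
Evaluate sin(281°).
sin(281°) = -0.9816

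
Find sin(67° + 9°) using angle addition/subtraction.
sin(67° + 9°) = sin 67° cos 9° + cos 67° sin 9° = 0.9703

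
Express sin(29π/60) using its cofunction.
sin(29π/60) = cos(π/2 - 29π/60) = cos(π/60)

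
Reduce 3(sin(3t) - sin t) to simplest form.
3(sin(3t) - sin t) = 3(2 cos(2t) sin t) (using Sum-to-product)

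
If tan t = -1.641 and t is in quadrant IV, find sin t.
sin t = -0.8539 (using tan²t + 1 = sec²t)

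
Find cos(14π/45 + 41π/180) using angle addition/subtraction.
cos(14π/45 + 41π/180) = cos 14π/45 cos 41π/180 - sin 14π/45 sin 41π/180 = -0.1219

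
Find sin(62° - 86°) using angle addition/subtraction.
sin(62° - 86°) = sin 62° cos 86° - cos 62° sin 86° = -0.4067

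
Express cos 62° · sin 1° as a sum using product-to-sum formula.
cos 62° sin 1° = (1/2)[sin(62°+1°) - sin(62°-1°)]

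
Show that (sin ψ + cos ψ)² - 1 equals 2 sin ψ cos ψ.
LHS = sin²ψ + 2 sin ψ cos ψ + cos²ψ - 1 = (sin²ψ + cos²ψ) + 2 sin ψ cos ψ - 1 = 1 + 2 sin ψ cos ψ - 1 = 2 sin ψ cos ψ = RHS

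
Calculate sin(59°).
sin(59°) = 0.8572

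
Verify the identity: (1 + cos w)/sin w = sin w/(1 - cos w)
RHS = sin w(1 + cos w) / ((1 - cos w)(1 + cos w)) = sin w(1 + cos w) / (1 - cos²w) = sin w(1 + cos w) / sin²w = (1 + cos w)/sin w = LHS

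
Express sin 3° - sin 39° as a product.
sin 3° - sin 39° = 2 cos(21°) sin(-18°)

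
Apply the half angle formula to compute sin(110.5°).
sin(110.5°) = √((1 - cos 221°)/2) = 0.9367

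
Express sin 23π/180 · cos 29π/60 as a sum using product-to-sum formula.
sin 23π/180 cos 29π/60 = (1/2)[sin(23π/180+29π/60) + sin(23π/180-29π/60)]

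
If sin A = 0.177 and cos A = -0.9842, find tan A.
tan A = sin A / cos A = -0.1798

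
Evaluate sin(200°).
sin(200°) = -0.342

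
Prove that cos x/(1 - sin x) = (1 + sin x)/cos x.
RHS = (1 + sin x)(1 - sin x) / (cos x(1 - sin x)) = (1 - sin²x) / (cos x(1 - sin x)) = cos²x / (cos x(1 - sin x)) = cos x/(1 - sin x) = LHS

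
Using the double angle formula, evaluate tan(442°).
tan(442°) = 2 tan 221° / (1 - tan²221°) = 7.115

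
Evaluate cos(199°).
cos(199°) = -0.9455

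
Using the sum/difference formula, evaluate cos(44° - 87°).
cos(44° - 87°) = cos 44° cos 87° + sin 44° sin 87° = 0.7314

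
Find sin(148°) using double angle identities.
sin(148°) = 2 sin 74° cos 74° = 0.5299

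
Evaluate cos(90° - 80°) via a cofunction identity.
cos(90° - 80°) = sin(80°) = 0.9848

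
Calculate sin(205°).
sin(205°) = -0.4226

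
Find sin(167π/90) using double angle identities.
sin(167π/90) = 2 sin 167π/180 cos 167π/180 = -0.4384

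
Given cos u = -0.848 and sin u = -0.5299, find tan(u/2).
tan(u/2) = sin u / (1 + cos u) = -3.486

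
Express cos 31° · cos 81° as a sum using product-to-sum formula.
cos 31° cos 81° = (1/2)[cos(31°-81°) + cos(31°+81°)]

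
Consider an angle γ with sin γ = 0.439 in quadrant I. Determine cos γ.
cos γ = √(1 - sin²γ) = 0.8985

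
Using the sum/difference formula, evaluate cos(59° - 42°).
cos(59° - 42°) = cos 59° cos 42° + sin 59° sin 42° = 0.9563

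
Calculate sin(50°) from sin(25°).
sin(50°) = 2 sin 25° cos 25° = 0.766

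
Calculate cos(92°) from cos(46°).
cos(92°) = cos²46° - sin²46° = -0.0349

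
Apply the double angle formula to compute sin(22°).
sin(22°) = 2 sin 11° cos 11° = 0.3746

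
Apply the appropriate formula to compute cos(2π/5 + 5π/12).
cos(2π/5 + 5π/12) = cos 2π/5 cos 5π/12 - sin 2π/5 sin 5π/12 = -0.8387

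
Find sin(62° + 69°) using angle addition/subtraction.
sin(62° + 69°) = sin 62° cos 69° + cos 62° sin 69° = 0.7547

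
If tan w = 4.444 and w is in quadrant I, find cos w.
cos w = 0.2195 (using tan²w + 1 = sec²w)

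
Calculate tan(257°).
tan(257°) = 4.331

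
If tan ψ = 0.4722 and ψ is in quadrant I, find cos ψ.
cos ψ = 0.9043 (using tan²ψ + 1 = sec²ψ)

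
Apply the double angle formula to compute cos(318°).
cos(318°) = cos²159° - sin²159° = 0.7431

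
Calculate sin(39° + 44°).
sin(39° + 44°) = sin 39° cos 44° + cos 39° sin 44° = 0.9925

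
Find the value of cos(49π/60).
cos(49π/60) = -0.8387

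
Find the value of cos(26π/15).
cos(26π/15) = 0.6691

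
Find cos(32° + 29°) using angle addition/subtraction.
cos(32° + 29°) = cos 32° cos 29° - sin 32° sin 29° = 0.4848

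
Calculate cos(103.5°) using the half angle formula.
cos(103.5°) = -√((1 + cos 207°)/2) = -0.2334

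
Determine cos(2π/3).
cos(2π/3) = -1/2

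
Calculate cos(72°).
cos(72°) = 0.309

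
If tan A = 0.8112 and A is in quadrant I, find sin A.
sin A = 0.63 (using tan²A + 1 = sec²A)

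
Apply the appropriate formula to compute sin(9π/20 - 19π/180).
sin(9π/20 - 19π/180) = sin 9π/20 cos 19π/180 - cos 9π/20 sin 19π/180 = 0.8829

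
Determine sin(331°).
sin(331°) = -0.4848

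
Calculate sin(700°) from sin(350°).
sin(700°) = 2 sin 350° cos 350° = -0.342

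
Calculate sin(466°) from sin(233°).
sin(466°) = 2 sin 233° cos 233° = 0.9613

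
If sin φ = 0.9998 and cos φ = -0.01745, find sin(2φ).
sin(2φ) = 2 sin φ cos φ = -0.03489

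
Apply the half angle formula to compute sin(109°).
sin(109°) = √((1 - cos 218°)/2) = 0.9455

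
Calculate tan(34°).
tan(34°) = 0.6745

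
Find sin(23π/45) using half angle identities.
sin(23π/45) = √((1 - cos 46π/45)/2) = 0.9994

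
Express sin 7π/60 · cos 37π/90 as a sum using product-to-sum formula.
sin 7π/60 cos 37π/90 = (1/2)[sin(7π/60+37π/90) + sin(7π/60-37π/90)]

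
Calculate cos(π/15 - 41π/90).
cos(π/15 - 41π/90) = cos π/15 cos 41π/90 + sin π/15 sin 41π/90 = 0.342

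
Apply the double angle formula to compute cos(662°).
cos(662°) = cos²331° - sin²331° = 0.5299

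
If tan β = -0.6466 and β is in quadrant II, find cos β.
cos β = -0.8397 (using tan²β + 1 = sec²β)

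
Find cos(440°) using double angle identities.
cos(440°) = cos²220° - sin²220° = 0.1736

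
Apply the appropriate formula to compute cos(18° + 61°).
cos(18° + 61°) = cos 18° cos 61° - sin 18° sin 61° = 0.1908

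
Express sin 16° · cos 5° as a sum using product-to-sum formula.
sin 16° cos 5° = (1/2)[sin(16°+5°) + sin(16°-5°)]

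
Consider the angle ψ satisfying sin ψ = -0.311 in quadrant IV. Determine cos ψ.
cos ψ = √(1 - sin²ψ) = 0.9504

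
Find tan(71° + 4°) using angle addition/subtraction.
tan(71° + 4°) = (tan 71° + tan 4°)/(1 - tan 71° tan 4°) = 2+√3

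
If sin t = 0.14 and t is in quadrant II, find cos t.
cos t = -0.9902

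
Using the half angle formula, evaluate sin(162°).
sin(162°) = √((1 - cos 324°)/2) = 0.309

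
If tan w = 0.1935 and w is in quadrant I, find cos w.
cos w = 0.9818 (using tan²w + 1 = sec²w)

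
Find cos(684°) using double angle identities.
cos(684°) = cos²342° - sin²342° = 0.809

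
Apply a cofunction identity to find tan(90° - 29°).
tan(90° - 29°) = cot(29°) = 1.804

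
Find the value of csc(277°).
csc(277°) = -1.008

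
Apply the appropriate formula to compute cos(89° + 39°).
cos(89° + 39°) = cos 89° cos 39° - sin 89° sin 39° = -0.6157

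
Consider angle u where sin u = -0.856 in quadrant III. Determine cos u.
cos u = ±√(1 - sin²u) = -0.517 (negative in QIII)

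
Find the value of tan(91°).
tan(91°) = -57.29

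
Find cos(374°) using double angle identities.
cos(374°) = cos²187° - sin²187° = 0.9703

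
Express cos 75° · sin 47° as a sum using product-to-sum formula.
cos 75° sin 47° = (1/2)[sin(75°+47°) - sin(75°-47°)]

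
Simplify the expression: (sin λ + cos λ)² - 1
(sin λ + cos λ)² - 1 = sin(2λ) (using Pythagorean + double angle)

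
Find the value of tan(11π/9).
tan(11π/9) = 0.8391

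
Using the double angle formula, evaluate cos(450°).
cos(450°) = cos²225° - sin²225° = 0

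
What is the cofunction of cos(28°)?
cos(28°) = sin(90° - 28°) = sin(62°)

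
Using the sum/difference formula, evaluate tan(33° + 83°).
tan(33° + 83°) = (tan 33° + tan 83°)/(1 - tan 33° tan 83°) = -2.05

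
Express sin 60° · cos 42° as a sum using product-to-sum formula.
sin 60° cos 42° = (1/2)[sin(60°+42°) + sin(60°-42°)]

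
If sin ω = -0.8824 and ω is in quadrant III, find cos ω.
cos ω = -0.4705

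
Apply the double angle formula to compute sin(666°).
sin(666°) = 2 sin 333° cos 333° = -0.809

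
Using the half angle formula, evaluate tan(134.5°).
tan(134.5°) = sin 269° / (1 + cos 269°) = -1.018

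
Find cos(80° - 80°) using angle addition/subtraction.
cos(80° - 80°) = cos 80° cos 80° + sin 80° sin 80° = 1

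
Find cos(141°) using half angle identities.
cos(141°) = -√((1 + cos 282°)/2) = -0.7771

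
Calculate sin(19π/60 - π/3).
sin(19π/60 - π/3) = sin 19π/60 cos π/3 - cos 19π/60 sin π/3 = -0.05234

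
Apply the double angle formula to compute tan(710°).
tan(710°) = 2 tan 355° / (1 - tan²355°) = -0.1763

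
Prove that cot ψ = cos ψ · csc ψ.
RHS = cos ψ · (1/sin ψ) = cos ψ/sin ψ = cot ψ = LHS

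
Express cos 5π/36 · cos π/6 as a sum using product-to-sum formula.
cos 5π/36 cos π/6 = (1/2)[cos(5π/36-π/6) + cos(5π/36+π/6)]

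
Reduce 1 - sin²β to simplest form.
1 - sin²β = cos²β (using Pythagorean identity)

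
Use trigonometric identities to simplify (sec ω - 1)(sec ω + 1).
(sec ω - 1)(sec ω + 1) = tan²ω (using Diff. of squares)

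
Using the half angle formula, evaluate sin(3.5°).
sin(3.5°) = √((1 - cos 7°)/2) = 0.06105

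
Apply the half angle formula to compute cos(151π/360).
cos(151π/360) = √((1 + cos 151π/180)/2) = 0.2504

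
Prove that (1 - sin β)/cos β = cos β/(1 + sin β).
LHS = (1 - sin β)(1 + sin β) / (cos β(1 + sin β)) = (1 - sin²β) / (cos β(1 + sin β)) = cos²β / (cos β(1 + sin β)) = cos β/(1 + sin β) = RHS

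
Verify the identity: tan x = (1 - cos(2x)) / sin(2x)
RHS = 2sin²x / (2 sin x cos x) = sin x/cos x = tan x = LHS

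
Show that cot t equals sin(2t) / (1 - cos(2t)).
RHS = 2 sin t cos t / (2sin²t) = cos t/sin t = cot t = LHS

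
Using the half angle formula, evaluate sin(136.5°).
sin(136.5°) = √((1 - cos 273°)/2) = 0.6884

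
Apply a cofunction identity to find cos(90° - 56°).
cos(90° - 56°) = sin(56°) = 0.829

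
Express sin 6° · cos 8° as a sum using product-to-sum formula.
sin 6° cos 8° = (1/2)[sin(6°+8°) + sin(6°-8°)]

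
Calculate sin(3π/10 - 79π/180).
sin(3π/10 - 79π/180) = sin 3π/10 cos 79π/180 - cos 3π/10 sin 79π/180 = -0.4226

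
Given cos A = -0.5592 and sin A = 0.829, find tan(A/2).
tan(A/2) = sin A / (1 + cos A) = 1.881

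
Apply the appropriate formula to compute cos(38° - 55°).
cos(38° - 55°) = cos 38° cos 55° + sin 38° sin 55° = 0.9563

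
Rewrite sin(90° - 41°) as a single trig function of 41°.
sin(90° - 41°) = cos(41°)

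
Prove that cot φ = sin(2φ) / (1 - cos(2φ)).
RHS = 2 sin φ cos φ / (2sin²φ) = cos φ/sin φ = cot φ = LHS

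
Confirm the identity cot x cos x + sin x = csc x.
LHS = cos²x/sin x + sin x = (cos²x + sin²x)/sin x = 1/sin x = csc x = RHS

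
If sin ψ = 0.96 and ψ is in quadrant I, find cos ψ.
cos ψ = 0.28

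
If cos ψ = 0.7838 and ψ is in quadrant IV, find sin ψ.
sin ψ = -0.621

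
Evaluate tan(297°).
tan(297°) = -1.963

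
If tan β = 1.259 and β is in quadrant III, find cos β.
cos β = -0.622 (using tan²β + 1 = sec²β)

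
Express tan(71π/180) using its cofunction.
tan(71π/180) = cot(π/2 - 71π/180) = cot(19π/180)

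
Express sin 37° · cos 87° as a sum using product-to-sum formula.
sin 37° cos 87° = (1/2)[sin(37°+87°) + sin(37°-87°)]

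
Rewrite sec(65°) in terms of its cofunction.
sec(65°) = csc(90° - 65°) = csc(25°)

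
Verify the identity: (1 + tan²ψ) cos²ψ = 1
LHS = sec²ψ · cos²ψ = (1/cos²ψ) · cos²ψ = 1 = RHS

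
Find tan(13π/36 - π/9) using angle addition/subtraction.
tan(13π/36 - π/9) = (tan 13π/36 - tan π/9)/(1 + tan 13π/36 tan π/9) = 1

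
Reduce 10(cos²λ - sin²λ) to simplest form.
10(cos²λ - sin²λ) = 10(cos(2λ)) (using Double angle)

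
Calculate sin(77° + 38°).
sin(77° + 38°) = sin 77° cos 38° + cos 77° sin 38° = 0.9063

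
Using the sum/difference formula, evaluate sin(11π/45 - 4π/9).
sin(11π/45 - 4π/9) = sin 11π/45 cos 4π/9 - cos 11π/45 sin 4π/9 = -0.5878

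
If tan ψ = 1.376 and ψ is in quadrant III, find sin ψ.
sin ψ = -0.8089 (using tan²ψ + 1 = sec²ψ)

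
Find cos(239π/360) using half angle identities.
cos(239π/360) = -√((1 + cos 239π/180)/2) = -0.4924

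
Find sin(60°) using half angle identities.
sin(60°) = √((1 - cos 120°)/2) = √3/2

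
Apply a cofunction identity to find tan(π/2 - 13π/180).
tan(π/2 - 13π/180) = cot(13π/180) = 4.331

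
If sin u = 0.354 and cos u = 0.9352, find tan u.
tan u = sin u / cos u = 0.3785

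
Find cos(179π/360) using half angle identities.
cos(179π/360) = √((1 + cos 179π/180)/2) = 0.008727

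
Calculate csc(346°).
csc(346°) = -4.134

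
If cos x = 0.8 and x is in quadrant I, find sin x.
sin x = 0.6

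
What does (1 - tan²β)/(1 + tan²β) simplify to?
(1 - tan²β)/(1 + tan²β) = cos(2β) (using Double angle)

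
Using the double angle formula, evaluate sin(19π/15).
sin(19π/15) = 2 sin 19π/30 cos 19π/30 = -0.7431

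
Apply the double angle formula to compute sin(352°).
sin(352°) = 2 sin 176° cos 176° = -0.1392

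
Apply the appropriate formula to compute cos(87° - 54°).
cos(87° - 54°) = cos 87° cos 54° + sin 87° sin 54° = 0.8387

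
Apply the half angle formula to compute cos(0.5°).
cos(0.5°) = √((1 + cos 1°)/2) = 1.0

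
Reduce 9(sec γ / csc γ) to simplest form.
9(sec γ / csc γ) = 9(tan γ) (using Reciprocal identities)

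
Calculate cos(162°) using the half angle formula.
cos(162°) = -√((1 + cos 324°)/2) = -0.9511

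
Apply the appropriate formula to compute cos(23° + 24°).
cos(23° + 24°) = cos 23° cos 24° - sin 23° sin 24° = 0.682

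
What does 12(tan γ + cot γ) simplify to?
12(tan γ + cot γ) = 12(sec γ csc γ) (using Quotient identities)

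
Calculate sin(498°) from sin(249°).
sin(498°) = 2 sin 249° cos 249° = 0.6691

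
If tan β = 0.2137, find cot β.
cot β = 1/tan β = 4.679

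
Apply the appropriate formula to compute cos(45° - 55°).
cos(45° - 55°) = cos 45° cos 55° + sin 45° sin 55° = 0.9848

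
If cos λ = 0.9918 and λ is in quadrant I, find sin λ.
sin λ = 0.1278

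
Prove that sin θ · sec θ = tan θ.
LHS = sin θ · (1/cos θ) = sin θ/cos θ = tan θ = RHS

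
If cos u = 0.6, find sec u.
sec u = 1/cos u = 1.667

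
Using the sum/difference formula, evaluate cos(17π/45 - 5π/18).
cos(17π/45 - 5π/18) = cos 17π/45 cos 5π/18 + sin 17π/45 sin 5π/18 = 0.9511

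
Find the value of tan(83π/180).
tan(83π/180) = 8.144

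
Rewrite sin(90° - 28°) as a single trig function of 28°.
sin(90° - 28°) = cos(28°)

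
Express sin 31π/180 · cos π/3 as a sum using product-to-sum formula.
sin 31π/180 cos π/3 = (1/2)[sin(31π/180+π/3) + sin(31π/180-π/3)]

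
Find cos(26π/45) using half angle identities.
cos(26π/45) = -√((1 + cos 52π/45)/2) = -0.2419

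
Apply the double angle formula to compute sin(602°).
sin(602°) = 2 sin 301° cos 301° = -0.8829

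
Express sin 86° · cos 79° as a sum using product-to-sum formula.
sin 86° cos 79° = (1/2)[sin(86°+79°) + sin(86°-79°)]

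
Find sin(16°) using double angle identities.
sin(16°) = 2 sin 8° cos 8° = 0.2756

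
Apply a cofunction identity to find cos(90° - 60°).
cos(90° - 60°) = sin(60°) = √3/2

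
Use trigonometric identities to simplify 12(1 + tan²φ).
12(1 + tan²φ) = 12(sec²φ) (using Pythagorean identity)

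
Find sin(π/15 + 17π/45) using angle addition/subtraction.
sin(π/15 + 17π/45) = sin π/15 cos 17π/45 + cos π/15 sin 17π/45 = 0.9848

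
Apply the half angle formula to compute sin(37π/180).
sin(37π/180) = √((1 - cos 37π/90)/2) = 0.6018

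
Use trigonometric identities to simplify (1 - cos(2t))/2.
(1 - cos(2t))/2 = sin²t (using Power reduction)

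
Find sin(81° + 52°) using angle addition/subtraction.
sin(81° + 52°) = sin 81° cos 52° + cos 81° sin 52° = 0.7314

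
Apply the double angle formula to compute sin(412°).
sin(412°) = 2 sin 206° cos 206° = 0.788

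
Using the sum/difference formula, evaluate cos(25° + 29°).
cos(25° + 29°) = cos 25° cos 29° - sin 25° sin 29° = 0.5878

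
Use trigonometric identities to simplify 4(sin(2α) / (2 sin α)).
4(sin(2α) / (2 sin α)) = 4(cos α) (using Double angle)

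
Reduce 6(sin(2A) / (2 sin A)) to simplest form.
6(sin(2A) / (2 sin A)) = 6(cos A) (using Double angle)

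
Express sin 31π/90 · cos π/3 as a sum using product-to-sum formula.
sin 31π/90 cos π/3 = (1/2)[sin(31π/90+π/3) + sin(31π/90-π/3)]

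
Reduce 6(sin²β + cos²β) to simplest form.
6(sin²β + cos²β) = 6 (using Pythagorean identity)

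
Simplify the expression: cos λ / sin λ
cos λ / sin λ = cot λ (using Quotient identity)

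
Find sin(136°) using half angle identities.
sin(136°) = √((1 - cos 272°)/2) = 0.6947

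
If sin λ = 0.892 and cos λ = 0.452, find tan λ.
tan λ = sin λ / cos λ = 1.973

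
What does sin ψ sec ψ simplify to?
sin ψ sec ψ = tan ψ (using Reciprocal + quotient)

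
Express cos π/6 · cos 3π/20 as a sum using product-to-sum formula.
cos π/6 cos 3π/20 = (1/2)[cos(π/6-3π/20) + cos(π/6+3π/20)]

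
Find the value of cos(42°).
cos(42°) = 0.7431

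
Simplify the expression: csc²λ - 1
csc²λ - 1 = cot²λ (using Pythagorean identity)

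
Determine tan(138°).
tan(138°) = -0.9004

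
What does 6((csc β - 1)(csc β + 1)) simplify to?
6((csc β - 1)(csc β + 1)) = 6(cot²β) (using Diff. of squares)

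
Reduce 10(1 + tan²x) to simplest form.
10(1 + tan²x) = 10(sec²x) (using Pythagorean identity)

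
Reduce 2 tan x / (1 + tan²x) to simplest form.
2 tan x / (1 + tan²x) = sin(2x) (using Double angle)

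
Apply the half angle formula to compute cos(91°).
cos(91°) = -√((1 + cos 182°)/2) = -0.01745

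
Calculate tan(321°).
tan(321°) = -0.8098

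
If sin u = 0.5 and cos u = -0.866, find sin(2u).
sin(2u) = 2 sin u cos u = -0.866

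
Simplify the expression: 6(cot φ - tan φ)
6(cot φ - tan φ) = 6(2 cot(2φ)) (using Double angle)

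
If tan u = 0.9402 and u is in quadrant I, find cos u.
cos u = 0.7286 (using tan²u + 1 = sec²u)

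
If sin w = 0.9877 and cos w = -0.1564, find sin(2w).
sin(2w) = 2 sin w cos w = -0.309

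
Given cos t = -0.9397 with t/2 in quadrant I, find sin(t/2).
sin(t/2) = ±√((1 - cos t)/2); positive since t/2 ∈ QI, so sin(t/2) = 0.9848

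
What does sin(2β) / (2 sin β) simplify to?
sin(2β) / (2 sin β) = cos β (using Double angle)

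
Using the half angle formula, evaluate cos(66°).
cos(66°) = √((1 + cos 132°)/2) = 0.4067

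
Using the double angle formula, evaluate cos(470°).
cos(470°) = cos²235° - sin²235° = -0.342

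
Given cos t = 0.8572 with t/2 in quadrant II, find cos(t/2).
cos(t/2) = ±√((1 + cos t)/2); negative since t/2 ∈ QII, so cos(t/2) = -0.9636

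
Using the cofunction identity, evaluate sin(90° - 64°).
sin(90° - 64°) = cos(64°) = 0.4384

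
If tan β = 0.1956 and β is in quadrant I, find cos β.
cos β = 0.9814 (using tan²β + 1 = sec²β)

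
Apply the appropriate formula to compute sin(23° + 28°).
sin(23° + 28°) = sin 23° cos 28° + cos 23° sin 28° = 0.7771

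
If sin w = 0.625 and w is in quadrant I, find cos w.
cos w = 0.7806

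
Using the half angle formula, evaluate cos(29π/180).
cos(29π/180) = √((1 + cos 29π/90)/2) = 0.8746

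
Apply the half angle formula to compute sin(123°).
sin(123°) = √((1 - cos 246°)/2) = 0.8387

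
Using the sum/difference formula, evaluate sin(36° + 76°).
sin(36° + 76°) = sin 36° cos 76° + cos 36° sin 76° = 0.9272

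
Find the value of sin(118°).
sin(118°) = 0.8829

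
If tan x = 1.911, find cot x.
cot x = 1/tan x = 0.5233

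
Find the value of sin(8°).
sin(8°) = 0.1392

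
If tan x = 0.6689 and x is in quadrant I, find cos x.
cos x = 0.8312 (using tan²x + 1 = sec²x)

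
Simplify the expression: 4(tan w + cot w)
4(tan w + cot w) = 4(sec w csc w) (using Quotient identities)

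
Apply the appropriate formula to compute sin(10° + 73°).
sin(10° + 73°) = sin 10° cos 73° + cos 10° sin 73° = 0.9925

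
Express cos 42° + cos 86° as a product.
cos 42° + cos 86° = 2 cos(64°) cos(-22°)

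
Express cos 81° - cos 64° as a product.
cos 81° - cos 64° = -2 sin(72.5°) sin(8.5°)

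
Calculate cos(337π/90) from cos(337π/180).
cos(337π/90) = cos²337π/180 - sin²337π/180 = 0.6947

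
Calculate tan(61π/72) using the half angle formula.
tan(61π/72) = sin 61π/36 / (1 + cos 61π/36) = -0.5206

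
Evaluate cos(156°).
cos(156°) = -0.9135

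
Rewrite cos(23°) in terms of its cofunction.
cos(23°) = sin(90° - 23°) = sin(67°)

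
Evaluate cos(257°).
cos(257°) = -0.225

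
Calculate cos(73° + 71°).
cos(73° + 71°) = cos 73° cos 71° - sin 73° sin 71° = -0.809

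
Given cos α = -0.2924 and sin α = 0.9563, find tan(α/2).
tan(α/2) = sin α / (1 + cos α) = 1.351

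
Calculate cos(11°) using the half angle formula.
cos(11°) = √((1 + cos 22°)/2) = 0.9816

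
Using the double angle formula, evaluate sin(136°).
sin(136°) = 2 sin 68° cos 68° = 0.6947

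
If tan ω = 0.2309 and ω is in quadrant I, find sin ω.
sin ω = 0.225 (using tan²ω + 1 = sec²ω)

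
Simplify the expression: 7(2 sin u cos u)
7(2 sin u cos u) = 7(sin(2u)) (using Double angle)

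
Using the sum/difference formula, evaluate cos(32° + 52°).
cos(32° + 52°) = cos 32° cos 52° - sin 32° sin 52° = 0.1045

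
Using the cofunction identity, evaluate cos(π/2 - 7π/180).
cos(π/2 - 7π/180) = sin(7π/180) = 0.1219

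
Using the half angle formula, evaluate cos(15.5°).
cos(15.5°) = √((1 + cos 31°)/2) = 0.9636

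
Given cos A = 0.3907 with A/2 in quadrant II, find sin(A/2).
sin(A/2) = ±√((1 - cos A)/2); positive since A/2 ∈ QII, so sin(A/2) = 0.552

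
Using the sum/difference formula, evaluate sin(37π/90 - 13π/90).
sin(37π/90 - 13π/90) = sin 37π/90 cos 13π/90 - cos 37π/90 sin 13π/90 = 0.7431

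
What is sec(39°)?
sec(39°) = 1.287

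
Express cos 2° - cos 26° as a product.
cos 2° - cos 26° = -2 sin(14°) sin(-12°)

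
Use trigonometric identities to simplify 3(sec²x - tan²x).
3(sec²x - tan²x) = 3 (using Pythagorean identity)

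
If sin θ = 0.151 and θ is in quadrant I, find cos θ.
cos θ = 0.9885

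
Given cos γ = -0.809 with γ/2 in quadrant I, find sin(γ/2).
sin(γ/2) = ±√((1 - cos γ)/2); positive since γ/2 ∈ QI, so sin(γ/2) = 0.9511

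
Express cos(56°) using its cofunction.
cos(56°) = sin(90° - 56°) = sin(34°)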